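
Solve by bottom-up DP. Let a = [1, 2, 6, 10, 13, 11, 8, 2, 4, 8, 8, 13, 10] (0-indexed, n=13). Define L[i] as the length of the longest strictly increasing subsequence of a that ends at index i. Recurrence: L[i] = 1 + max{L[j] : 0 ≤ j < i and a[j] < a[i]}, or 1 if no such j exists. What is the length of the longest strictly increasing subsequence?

   i    0    1    2    3    4    5    6    7    8    9   10   11   12
a[i]    1    2    6   10   13   11    8    2    4    8    8   13   10
L[i]    1    2    3    4    5    5    4    2    3    4    4    6    5

6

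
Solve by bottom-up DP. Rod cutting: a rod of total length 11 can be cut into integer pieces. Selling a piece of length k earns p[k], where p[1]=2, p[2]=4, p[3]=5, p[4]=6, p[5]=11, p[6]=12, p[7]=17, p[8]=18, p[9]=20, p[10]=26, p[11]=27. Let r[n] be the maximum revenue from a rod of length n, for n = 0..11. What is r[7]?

   n    0    1    2    3    4    5    6    7    8    9   10   11
r[n]    0    2    4    6    8   11   13   17   19   21   26   28

17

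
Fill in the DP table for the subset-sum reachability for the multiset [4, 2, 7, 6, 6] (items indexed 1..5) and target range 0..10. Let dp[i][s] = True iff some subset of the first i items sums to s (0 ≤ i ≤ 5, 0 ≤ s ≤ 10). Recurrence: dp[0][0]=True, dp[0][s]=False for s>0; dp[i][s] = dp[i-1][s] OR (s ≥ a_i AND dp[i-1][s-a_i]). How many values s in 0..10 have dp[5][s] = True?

8

i\s   0   1   2   3   4   5   6   7   8   9  10
  0   T   F   F   F   F   F   F   F   F   F   F
  1   T   F   F   F   T   F   F   F   F   F   F
  2   T   F   T   F   T   F   T   F   F   F   F
  3   T   F   T   F   T   F   T   T   F   T   F
  4   T   F   T   F   T   F   T   T   T   T   T
  5   T   F   T   F   T   F   T   T   T   T   T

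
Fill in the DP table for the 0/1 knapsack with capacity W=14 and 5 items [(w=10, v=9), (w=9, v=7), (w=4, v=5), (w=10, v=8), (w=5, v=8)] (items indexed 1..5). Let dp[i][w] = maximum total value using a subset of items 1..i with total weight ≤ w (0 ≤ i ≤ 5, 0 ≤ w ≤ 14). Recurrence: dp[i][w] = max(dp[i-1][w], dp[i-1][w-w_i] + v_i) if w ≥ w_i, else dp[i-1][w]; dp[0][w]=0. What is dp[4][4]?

5

i\w   0   1   2   3   4   5   6   7   8   9  10  11  12  13  14
  0   0   0   0   0   0   0   0   0   0   0   0   0   0   0   0
  1   0   0   0   0   0   0   0   0   0   0   9   9   9   9   9
  2   0   0   0   0   0   0   0   0   0   7   9   9   9   9   9
  3   0   0   0   0   5   5   5   5   5   7   9   9   9  12  14
  4   0   0   0   0   5   5   5   5   5   7   9   9   9  12  14
  5   0   0   0   0   5   8   8   8   8  13  13  13  13  13  15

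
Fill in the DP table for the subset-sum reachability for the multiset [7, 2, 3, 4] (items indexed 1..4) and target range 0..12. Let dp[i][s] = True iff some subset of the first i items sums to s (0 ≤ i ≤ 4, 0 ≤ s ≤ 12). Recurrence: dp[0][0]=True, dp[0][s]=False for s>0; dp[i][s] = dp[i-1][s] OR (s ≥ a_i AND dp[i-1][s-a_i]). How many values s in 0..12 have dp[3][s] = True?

i\s   0   1   2   3   4   5   6   7   8   9  10  11  12
  0   T   F   F   F   F   F   F   F   F   F   F   F   F
  1   T   F   F   F   F   F   F   T   F   F   F   F   F
  2   T   F   T   F   F   F   F   T   F   T   F   F   F
  3   T   F   T   T   F   T   F   T   F   T   T   F   T
  4   T   F   T   T   T   T   T   T   F   T   T   T   T

8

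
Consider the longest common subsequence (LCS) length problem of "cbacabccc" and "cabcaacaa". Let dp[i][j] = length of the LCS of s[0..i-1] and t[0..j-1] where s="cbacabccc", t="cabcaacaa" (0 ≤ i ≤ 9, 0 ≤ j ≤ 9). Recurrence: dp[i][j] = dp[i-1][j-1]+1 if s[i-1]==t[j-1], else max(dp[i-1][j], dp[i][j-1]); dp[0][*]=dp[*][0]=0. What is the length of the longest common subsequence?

   ''  c  a  b  c  a  a  c  a  a
''  0  0  0  0  0  0  0  0  0  0
 c  0  1  1  1  1  1  1  1  1  1
 b  0  1  1  2  2  2  2  2  2  2
 a  0  1  2  2  2  3  3  3  3  3
 c  0  1  2  2  3  3  3  4  4  4
 a  0  1  2  2  3  4  4  4  5  5
 b  0  1  2  3  3  4  4  4  5  5
 c  0  1  2  3  4  4  4  5  5  5
 c  0  1  2  3  4  4  4  5  5  5
 c  0  1  2  3  4  4  4  5  5  5

5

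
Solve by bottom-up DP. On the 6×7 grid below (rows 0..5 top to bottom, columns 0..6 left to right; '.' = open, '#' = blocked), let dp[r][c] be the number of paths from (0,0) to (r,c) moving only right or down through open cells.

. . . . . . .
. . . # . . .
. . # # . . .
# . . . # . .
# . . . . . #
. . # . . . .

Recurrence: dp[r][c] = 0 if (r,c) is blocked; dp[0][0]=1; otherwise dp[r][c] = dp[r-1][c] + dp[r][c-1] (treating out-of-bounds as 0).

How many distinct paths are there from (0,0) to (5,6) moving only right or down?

30

r\c   0   1   2   3   4   5   6
  0   1   1   1   1   1   1   1
  1   1   2   3   0   1   2   3
  2   1   3   0   0   1   3   6
  3   0   3   3   3   0   3   9
  4   0   3   6   9   9  12   0
  5   0   3   0   9  18  30  30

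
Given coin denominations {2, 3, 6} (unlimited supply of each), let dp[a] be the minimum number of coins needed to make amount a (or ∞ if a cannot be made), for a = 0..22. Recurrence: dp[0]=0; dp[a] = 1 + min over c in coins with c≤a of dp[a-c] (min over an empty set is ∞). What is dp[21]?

 a  0  1  2  3  4  5  6  7  8  9 10 11 12 13 14 15 16 17 18 19 20 21 22
dp  0  -  1  1  2  2  1  3  2  2  3  3  2  4  3  3  4  4  3  5  4  4  5
(- denotes ∞ / unreachable)

4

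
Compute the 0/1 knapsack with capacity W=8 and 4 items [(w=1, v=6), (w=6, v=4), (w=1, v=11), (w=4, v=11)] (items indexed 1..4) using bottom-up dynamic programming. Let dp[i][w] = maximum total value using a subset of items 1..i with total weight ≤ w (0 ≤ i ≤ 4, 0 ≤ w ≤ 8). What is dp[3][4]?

i\w   0   1   2   3   4   5   6   7   8
  0   0   0   0   0   0   0   0   0   0
  1   0   6   6   6   6   6   6   6   6
  2   0   6   6   6   6   6   6  10  10
  3   0  11  17  17  17  17  17  17  21
  4   0  11  17  17  17  22  28  28  28

17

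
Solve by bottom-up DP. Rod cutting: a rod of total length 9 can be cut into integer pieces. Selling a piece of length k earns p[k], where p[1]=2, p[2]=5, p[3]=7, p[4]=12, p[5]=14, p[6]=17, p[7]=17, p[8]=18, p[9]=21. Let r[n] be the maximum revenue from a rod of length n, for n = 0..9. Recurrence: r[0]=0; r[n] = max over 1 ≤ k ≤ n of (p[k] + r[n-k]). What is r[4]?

   n    0    1    2    3    4    5    6    7    8    9
r[n]    0    2    5    7   12   14   17   19   24   26

12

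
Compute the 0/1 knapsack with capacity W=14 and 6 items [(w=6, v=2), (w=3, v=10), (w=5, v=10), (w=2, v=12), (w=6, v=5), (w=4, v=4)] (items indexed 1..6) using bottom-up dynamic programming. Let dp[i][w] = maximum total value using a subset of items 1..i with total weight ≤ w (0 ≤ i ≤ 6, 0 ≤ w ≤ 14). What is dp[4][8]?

i\w   0   1   2   3   4   5   6   7   8   9  10  11  12  13  14
  0   0   0   0   0   0   0   0   0   0   0   0   0   0   0   0
  1   0   0   0   0   0   0   2   2   2   2   2   2   2   2   2
  2   0   0   0  10  10  10  10  10  10  12  12  12  12  12  12
  3   0   0   0  10  10  10  10  10  20  20  20  20  20  20  22
  4   0   0  12  12  12  22  22  22  22  22  32  32  32  32  32
  5   0   0  12  12  12  22  22  22  22  22  32  32  32  32  32
  6   0   0  12  12  12  22  22  22  22  26  32  32  32  32  36

22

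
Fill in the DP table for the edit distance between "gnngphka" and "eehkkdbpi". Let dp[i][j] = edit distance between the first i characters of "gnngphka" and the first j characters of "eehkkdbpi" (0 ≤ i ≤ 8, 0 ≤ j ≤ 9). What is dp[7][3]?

   ''  e  e  h  k  k  d  b  p  i
''  0  1  2  3  4  5  6  7  8  9
 g  1  1  2  3  4  5  6  7  8  9
 n  2  2  2  3  4  5  6  7  8  9
 n  3  3  3  3  4  5  6  7  8  9
 g  4  4  4  4  4  5  6  7  8  9
 p  5  5  5  5  5  5  6  7  7  8
 h  6  6  6  5  6  6  6  7  8  8
 k  7  7  7  6  5  6  7  7  8  9
 a  8  8  8  7  6  6  7  8  8  9

6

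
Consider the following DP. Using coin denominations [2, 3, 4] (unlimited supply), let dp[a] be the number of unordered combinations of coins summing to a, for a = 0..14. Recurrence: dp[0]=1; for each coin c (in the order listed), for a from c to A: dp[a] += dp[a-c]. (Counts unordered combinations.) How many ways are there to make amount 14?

8

after  coin     0     1     2     3     4     5     6     7     8     9    10    11    12    13    14
          2     1     0     1     0     1     0     1     0     1     0     1     0     1     0     1
          3     1     0     1     1     1     1     2     1     2     2     2     2     3     2     3
          4     1     0     1     1     2     1     3     2     4     3     5     4     7     5     8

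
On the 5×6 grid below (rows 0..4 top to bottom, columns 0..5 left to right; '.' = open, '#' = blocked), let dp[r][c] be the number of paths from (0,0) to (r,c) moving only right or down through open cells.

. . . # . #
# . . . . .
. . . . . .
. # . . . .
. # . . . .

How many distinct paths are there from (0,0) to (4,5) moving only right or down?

r\c   0   1   2   3   4   5
  0   1   1   1   0   0   0
  1   0   1   2   2   2   2
  2   0   1   3   5   7   9
  3   0   0   3   8  15  24
  4   0   0   3  11  26  50

50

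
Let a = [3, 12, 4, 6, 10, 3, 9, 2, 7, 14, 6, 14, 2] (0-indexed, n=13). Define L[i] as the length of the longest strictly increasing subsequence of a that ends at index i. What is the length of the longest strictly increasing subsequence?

5

   i    0    1    2    3    4    5    6    7    8    9   10   11   12
a[i]    3   12    4    6   10    3    9    2    7   14    6   14    2
L[i]    1    2    2    3    4    1    4    1    4    5    3    5    1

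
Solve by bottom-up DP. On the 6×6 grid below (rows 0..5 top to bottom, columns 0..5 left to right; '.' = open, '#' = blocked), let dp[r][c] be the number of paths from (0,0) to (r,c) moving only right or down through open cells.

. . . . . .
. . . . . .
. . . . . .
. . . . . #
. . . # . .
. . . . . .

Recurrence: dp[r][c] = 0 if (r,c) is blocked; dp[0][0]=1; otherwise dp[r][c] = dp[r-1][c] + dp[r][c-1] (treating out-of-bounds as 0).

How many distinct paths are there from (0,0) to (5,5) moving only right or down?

91

r\c   0   1   2   3   4   5
  0   1   1   1   1   1   1
  1   1   2   3   4   5   6
  2   1   3   6  10  15  21
  3   1   4  10  20  35   0
  4   1   5  15   0  35  35
  5   1   6  21  21  56  91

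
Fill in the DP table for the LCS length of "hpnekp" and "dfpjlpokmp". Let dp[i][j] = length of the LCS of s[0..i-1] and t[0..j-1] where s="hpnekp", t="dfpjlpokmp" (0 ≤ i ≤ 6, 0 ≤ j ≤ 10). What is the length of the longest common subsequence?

   ''  d  f  p  j  l  p  o  k  m  p
''  0  0  0  0  0  0  0  0  0  0  0
 h  0  0  0  0  0  0  0  0  0  0  0
 p  0  0  0  1  1  1  1  1  1  1  1
 n  0  0  0  1  1  1  1  1  1  1  1
 e  0  0  0  1  1  1  1  1  1  1  1
 k  0  0  0  1  1  1  1  1  2  2  2
 p  0  0  0  1  1  1  2  2  2  2  3

3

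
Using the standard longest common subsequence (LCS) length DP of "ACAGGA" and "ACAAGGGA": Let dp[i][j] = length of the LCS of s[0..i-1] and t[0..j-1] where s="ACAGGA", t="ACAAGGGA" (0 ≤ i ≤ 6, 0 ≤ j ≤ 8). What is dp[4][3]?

   ''  A  C  A  A  G  G  G  A
''  0  0  0  0  0  0  0  0  0
 A  0  1  1  1  1  1  1  1  1
 C  0  1  2  2  2  2  2  2  2
 A  0  1  2  3  3  3  3  3  3
 G  0  1  2  3  3  4  4  4  4
 G  0  1  2  3  3  4  5  5  5
 A  0  1  2  3  4  4  5  5  6

3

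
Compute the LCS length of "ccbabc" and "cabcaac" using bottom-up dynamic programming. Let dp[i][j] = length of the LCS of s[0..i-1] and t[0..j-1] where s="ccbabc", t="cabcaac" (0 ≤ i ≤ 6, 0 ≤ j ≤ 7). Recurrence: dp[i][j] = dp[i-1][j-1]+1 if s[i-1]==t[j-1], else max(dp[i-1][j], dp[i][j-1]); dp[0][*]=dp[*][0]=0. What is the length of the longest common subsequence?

   ''  c  a  b  c  a  a  c
''  0  0  0  0  0  0  0  0
 c  0  1  1  1  1  1  1  1
 c  0  1  1  1  2  2  2  2
 b  0  1  1  2  2  2  2  2
 a  0  1  2  2  2  3  3  3
 b  0  1  2  3  3  3  3  3
 c  0  1  2  3  4  4  4  4

4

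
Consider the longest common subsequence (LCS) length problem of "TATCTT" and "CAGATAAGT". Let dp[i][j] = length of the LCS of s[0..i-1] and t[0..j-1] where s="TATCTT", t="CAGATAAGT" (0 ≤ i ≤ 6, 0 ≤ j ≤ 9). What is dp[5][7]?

   ''  C  A  G  A  T  A  A  G  T
''  0  0  0  0  0  0  0  0  0  0
 T  0  0  0  0  0  1  1  1  1  1
 A  0  0  1  1  1  1  2  2  2  2
 T  0  0  1  1  1  2  2  2  2  3
 C  0  1  1  1  1  2  2  2  2  3
 T  0  1  1  1  1  2  2  2  2  3
 T  0  1  1  1  1  2  2  2  2  3

2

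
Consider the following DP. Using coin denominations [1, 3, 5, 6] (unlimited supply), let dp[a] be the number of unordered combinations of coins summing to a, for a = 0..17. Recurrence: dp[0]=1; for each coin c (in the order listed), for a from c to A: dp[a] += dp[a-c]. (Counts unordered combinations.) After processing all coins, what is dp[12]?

after  coin     0     1     2     3     4     5     6     7     8     9    10    11    12    13    14    15    16    17
          1     1     1     1     1     1     1     1     1     1     1     1     1     1     1     1     1     1     1
          3     1     1     1     2     2     2     3     3     3     4     4     4     5     5     5     6     6     6
          5     1     1     1     2     2     3     4     4     5     6     7     8     9    10    11    13    14    15
          6     1     1     1     2     2     3     5     5     6     8     9    11    14    15    17    21    23    26

14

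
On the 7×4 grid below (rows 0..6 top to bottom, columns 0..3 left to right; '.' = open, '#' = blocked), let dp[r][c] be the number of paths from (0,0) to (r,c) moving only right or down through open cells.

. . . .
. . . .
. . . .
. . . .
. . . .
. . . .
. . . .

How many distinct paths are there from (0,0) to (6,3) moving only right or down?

84

r\c   0   1   2   3
  0   1   1   1   1
  1   1   2   3   4
  2   1   3   6  10
  3   1   4  10  20
  4   1   5  15  35
  5   1   6  21  56
  6   1   7  28  84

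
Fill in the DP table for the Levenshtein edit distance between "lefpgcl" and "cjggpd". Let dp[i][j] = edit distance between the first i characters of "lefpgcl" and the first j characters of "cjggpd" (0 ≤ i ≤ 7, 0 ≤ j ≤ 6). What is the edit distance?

6

   ''  c  j  g  g  p  d
''  0  1  2  3  4  5  6
 l  1  1  2  3  4  5  6
 e  2  2  2  3  4  5  6
 f  3  3  3  3  4  5  6
 p  4  4  4  4  4  4  5
 g  5  5  5  4  4  5  5
 c  6  5  6  5  5  5  6
 l  7  6  6  6  6  6  6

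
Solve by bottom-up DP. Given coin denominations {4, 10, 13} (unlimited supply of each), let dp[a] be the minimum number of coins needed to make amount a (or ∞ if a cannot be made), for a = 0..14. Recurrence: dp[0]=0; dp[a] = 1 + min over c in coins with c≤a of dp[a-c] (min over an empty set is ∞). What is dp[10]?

1

 a  0  1  2  3  4  5  6  7  8  9 10 11 12 13 14
dp  0  -  -  -  1  -  -  -  2  -  1  -  3  1  2
(- denotes ∞ / unreachable)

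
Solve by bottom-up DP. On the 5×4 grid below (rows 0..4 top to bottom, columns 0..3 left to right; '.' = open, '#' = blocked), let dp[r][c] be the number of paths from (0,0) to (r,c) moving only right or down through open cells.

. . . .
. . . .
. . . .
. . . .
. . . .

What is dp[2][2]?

6

r\c   0   1   2   3
  0   1   1   1   1
  1   1   2   3   4
  2   1   3   6  10
  3   1   4  10  20
  4   1   5  15  35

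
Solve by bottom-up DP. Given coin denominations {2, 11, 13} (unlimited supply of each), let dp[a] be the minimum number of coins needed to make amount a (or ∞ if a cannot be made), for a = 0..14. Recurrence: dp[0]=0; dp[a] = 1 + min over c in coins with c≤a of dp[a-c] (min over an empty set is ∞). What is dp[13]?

1

 a  0  1  2  3  4  5  6  7  8  9 10 11 12 13 14
dp  0  -  1  -  2  -  3  -  4  -  5  1  6  1  7
(- denotes ∞ / unreachable)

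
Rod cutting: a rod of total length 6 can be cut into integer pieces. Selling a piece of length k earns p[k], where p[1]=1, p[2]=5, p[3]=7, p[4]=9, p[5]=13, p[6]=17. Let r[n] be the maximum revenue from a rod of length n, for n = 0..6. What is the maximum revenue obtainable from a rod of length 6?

   n    0    1    2    3    4    5    6
r[n]    0    1    5    7   10   13   17

17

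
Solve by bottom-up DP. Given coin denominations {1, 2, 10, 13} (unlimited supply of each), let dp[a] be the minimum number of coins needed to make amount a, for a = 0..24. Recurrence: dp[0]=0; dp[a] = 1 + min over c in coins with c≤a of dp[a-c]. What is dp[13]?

1

 a  0  1  2  3  4  5  6  7  8  9 10 11 12 13 14 15 16 17 18 19 20 21 22 23 24
dp  0  1  1  2  2  3  3  4  4  5  1  2  2  1  2  2  3  3  4  4  2  3  3  2  3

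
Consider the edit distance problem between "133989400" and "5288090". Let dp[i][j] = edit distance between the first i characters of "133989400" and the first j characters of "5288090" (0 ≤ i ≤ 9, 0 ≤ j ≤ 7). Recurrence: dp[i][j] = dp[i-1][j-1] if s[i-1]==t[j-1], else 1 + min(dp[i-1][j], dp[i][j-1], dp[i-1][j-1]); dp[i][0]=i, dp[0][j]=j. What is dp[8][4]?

   ''  5  2  8  8  0  9  0
''  0  1  2  3  4  5  6  7
 1  1  1  2  3  4  5  6  7
 3  2  2  2  3  4  5  6  7
 3  3  3  3  3  4  5  6  7
 9  4  4  4  4  4  5  5  6
 8  5  5  5  4  4  5  6  6
 9  6  6  6  5  5  5  5  6
 4  7  7  7  6  6  6  6  6
 0  8  8  8  7  7  6  7  6
 0  9  9  9  8  8  7  7  7

7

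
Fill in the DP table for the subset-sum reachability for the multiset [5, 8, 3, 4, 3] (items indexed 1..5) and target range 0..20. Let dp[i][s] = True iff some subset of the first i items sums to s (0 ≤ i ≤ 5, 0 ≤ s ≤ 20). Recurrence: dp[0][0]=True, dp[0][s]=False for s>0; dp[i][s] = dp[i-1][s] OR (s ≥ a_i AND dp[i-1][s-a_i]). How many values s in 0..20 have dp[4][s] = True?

i\s   0   1   2   3   4   5   6   7   8   9  10  11  12  13  14  15  16  17  18  19  20
  0   T   F   F   F   F   F   F   F   F   F   F   F   F   F   F   F   F   F   F   F   F
  1   T   F   F   F   F   T   F   F   F   F   F   F   F   F   F   F   F   F   F   F   F
  2   T   F   F   F   F   T   F   F   T   F   F   F   F   T   F   F   F   F   F   F   F
  3   T   F   F   T   F   T   F   F   T   F   F   T   F   T   F   F   T   F   F   F   F
  4   T   F   F   T   T   T   F   T   T   T   F   T   T   T   F   T   T   T   F   F   T
  5   T   F   F   T   T   T   T   T   T   T   T   T   T   T   T   T   T   T   T   T   T

14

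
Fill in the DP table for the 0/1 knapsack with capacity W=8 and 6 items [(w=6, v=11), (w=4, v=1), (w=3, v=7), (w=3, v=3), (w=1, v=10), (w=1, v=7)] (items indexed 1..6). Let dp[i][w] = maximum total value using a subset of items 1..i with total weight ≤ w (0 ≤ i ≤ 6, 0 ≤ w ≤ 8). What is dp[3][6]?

i\w   0   1   2   3   4   5   6   7   8
  0   0   0   0   0   0   0   0   0   0
  1   0   0   0   0   0   0  11  11  11
  2   0   0   0   0   1   1  11  11  11
  3   0   0   0   7   7   7  11  11  11
  4   0   0   0   7   7   7  11  11  11
  5   0  10  10  10  17  17  17  21  21
  6   0  10  17  17  17  24  24  24  28

11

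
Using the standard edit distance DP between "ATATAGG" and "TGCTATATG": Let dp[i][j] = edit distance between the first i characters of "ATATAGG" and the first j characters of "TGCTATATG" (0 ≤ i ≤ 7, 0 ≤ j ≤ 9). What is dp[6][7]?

   ''  T  G  C  T  A  T  A  T  G
''  0  1  2  3  4  5  6  7  8  9
 A  1  1  2  3  4  4  5  6  7  8
 T  2  1  2  3  3  4  4  5  6  7
 A  3  2  2  3  4  3  4  4  5  6
 T  4  3  3  3  3  4  3  4  4  5
 A  5  4  4  4  4  3  4  3  4  5
 G  6  5  4  5  5  4  4  4  4  4
 G  7  6  5  5  6  5  5  5  5  4

4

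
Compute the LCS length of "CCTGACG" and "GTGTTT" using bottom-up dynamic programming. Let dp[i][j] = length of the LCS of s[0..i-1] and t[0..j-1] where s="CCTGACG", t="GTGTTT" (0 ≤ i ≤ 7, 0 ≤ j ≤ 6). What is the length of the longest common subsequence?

2

   ''  G  T  G  T  T  T
''  0  0  0  0  0  0  0
 C  0  0  0  0  0  0  0
 C  0  0  0  0  0  0  0
 T  0  0  1  1  1  1  1
 G  0  1  1  2  2  2  2
 A  0  1  1  2  2  2  2
 C  0  1  1  2  2  2  2
 G  0  1  1  2  2  2  2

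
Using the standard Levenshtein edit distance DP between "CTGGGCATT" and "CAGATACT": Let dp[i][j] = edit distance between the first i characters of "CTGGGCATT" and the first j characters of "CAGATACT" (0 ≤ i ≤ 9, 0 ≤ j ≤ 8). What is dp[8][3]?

   ''  C  A  G  A  T  A  C  T
''  0  1  2  3  4  5  6  7  8
 C  1  0  1  2  3  4  5  6  7
 T  2  1  1  2  3  3  4  5  6
 G  3  2  2  1  2  3  4  5  6
 G  4  3  3  2  2  3  4  5  6
 G  5  4  4  3  3  3  4  5  6
 C  6  5  5  4  4  4  4  4  5
 A  7  6  5  5  4  5  4  5  5
 T  8  7  6  6  5  4  5  5  5
 T  9  8  7  7  6  5  5  6  5

6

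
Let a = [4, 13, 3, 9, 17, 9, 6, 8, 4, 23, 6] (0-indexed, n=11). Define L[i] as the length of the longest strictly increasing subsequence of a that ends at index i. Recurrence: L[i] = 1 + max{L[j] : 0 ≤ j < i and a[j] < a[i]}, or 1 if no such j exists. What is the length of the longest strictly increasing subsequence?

4

   i    0    1    2    3    4    5    6    7    8    9   10
a[i]    4   13    3    9   17    9    6    8    4   23    6
L[i]    1    2    1    2    3    2    2    3    2    4    3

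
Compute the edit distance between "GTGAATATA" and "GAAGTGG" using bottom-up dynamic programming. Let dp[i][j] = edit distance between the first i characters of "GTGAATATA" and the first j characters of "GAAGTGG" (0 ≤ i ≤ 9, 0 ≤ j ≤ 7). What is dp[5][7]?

5

   ''  G  A  A  G  T  G  G
''  0  1  2  3  4  5  6  7
 G  1  0  1  2  3  4  5  6
 T  2  1  1  2  3  3  4  5
 G  3  2  2  2  2  3  3  4
 A  4  3  2  2  3  3  4  4
 A  5  4  3  2  3  4  4  5
 T  6  5  4  3  3  3  4  5
 A  7  6  5  4  4  4  4  5
 T  8  7  6  5  5  4  5  5
 A  9  8  7  6  6  5  5  6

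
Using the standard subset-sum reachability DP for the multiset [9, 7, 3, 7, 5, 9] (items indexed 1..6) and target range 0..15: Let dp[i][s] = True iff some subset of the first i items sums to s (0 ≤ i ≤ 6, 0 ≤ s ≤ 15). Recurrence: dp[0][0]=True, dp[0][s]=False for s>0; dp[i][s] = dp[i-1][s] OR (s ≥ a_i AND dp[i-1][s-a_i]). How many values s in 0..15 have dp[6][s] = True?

10

i\s   0   1   2   3   4   5   6   7   8   9  10  11  12  13  14  15
  0   T   F   F   F   F   F   F   F   F   F   F   F   F   F   F   F
  1   T   F   F   F   F   F   F   F   F   T   F   F   F   F   F   F
  2   T   F   F   F   F   F   F   T   F   T   F   F   F   F   F   F
  3   T   F   F   T   F   F   F   T   F   T   T   F   T   F   F   F
  4   T   F   F   T   F   F   F   T   F   T   T   F   T   F   T   F
  5   T   F   F   T   F   T   F   T   T   T   T   F   T   F   T   T
  6   T   F   F   T   F   T   F   T   T   T   T   F   T   F   T   T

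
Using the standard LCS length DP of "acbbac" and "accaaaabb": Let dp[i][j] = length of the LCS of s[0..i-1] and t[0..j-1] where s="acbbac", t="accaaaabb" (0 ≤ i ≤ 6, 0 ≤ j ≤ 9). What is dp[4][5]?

   ''  a  c  c  a  a  a  a  b  b
''  0  0  0  0  0  0  0  0  0  0
 a  0  1  1  1  1  1  1  1  1  1
 c  0  1  2  2  2  2  2  2  2  2
 b  0  1  2  2  2  2  2  2  3  3
 b  0  1  2  2  2  2  2  2  3  4
 a  0  1  2  2  3  3  3  3  3  4
 c  0  1  2  3  3  3  3  3  3  4

2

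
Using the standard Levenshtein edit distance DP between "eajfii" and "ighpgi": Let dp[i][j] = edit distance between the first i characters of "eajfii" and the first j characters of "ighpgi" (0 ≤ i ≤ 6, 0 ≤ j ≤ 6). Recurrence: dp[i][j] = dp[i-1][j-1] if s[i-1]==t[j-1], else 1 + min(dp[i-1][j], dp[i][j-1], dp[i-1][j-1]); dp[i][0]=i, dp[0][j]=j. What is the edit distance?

   ''  i  g  h  p  g  i
''  0  1  2  3  4  5  6
 e  1  1  2  3  4  5  6
 a  2  2  2  3  4  5  6
 j  3  3  3  3  4  5  6
 f  4  4  4  4  4  5  6
 i  5  4  5  5  5  5  5
 i  6  5  5  6  6  6  5

5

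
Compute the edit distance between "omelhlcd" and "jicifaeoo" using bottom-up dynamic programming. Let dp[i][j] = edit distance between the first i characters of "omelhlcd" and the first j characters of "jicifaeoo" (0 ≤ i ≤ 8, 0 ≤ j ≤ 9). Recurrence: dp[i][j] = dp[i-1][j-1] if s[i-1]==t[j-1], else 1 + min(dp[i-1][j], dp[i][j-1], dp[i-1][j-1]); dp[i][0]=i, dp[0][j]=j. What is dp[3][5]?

5

   ''  j  i  c  i  f  a  e  o  o
''  0  1  2  3  4  5  6  7  8  9
 o  1  1  2  3  4  5  6  7  7  8
 m  2  2  2  3  4  5  6  7  8  8
 e  3  3  3  3  4  5  6  6  7  8
 l  4  4  4  4  4  5  6  7  7  8
 h  5  5  5  5  5  5  6  7  8  8
 l  6  6  6  6  6  6  6  7  8  9
 c  7  7  7  6  7  7  7  7  8  9
 d  8  8  8  7  7  8  8  8  8  9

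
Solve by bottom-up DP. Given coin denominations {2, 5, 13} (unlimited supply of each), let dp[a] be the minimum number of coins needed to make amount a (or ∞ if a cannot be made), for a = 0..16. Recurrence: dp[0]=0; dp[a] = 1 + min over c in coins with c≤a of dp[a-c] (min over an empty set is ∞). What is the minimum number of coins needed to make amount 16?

5

 a  0  1  2  3  4  5  6  7  8  9 10 11 12 13 14 15 16
dp  0  -  1  -  2  1  3  2  4  3  2  4  3  1  4  2  5
(- denotes ∞ / unreachable)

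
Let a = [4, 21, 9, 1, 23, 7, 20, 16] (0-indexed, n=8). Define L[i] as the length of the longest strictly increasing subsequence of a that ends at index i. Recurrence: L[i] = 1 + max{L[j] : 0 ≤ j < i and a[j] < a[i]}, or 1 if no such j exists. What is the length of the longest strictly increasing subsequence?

3

   i    0    1    2    3    4    5    6    7
a[i]    4   21    9    1   23    7   20   16
L[i]    1    2    2    1    3    2    3    3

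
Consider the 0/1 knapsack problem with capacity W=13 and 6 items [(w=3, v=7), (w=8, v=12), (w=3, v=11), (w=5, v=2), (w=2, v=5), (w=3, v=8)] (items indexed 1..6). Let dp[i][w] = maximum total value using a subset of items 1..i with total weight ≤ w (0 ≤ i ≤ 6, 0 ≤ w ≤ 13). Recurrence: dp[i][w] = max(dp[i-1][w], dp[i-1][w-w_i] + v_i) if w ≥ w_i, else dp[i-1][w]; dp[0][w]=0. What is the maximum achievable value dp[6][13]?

31

i\w   0   1   2   3   4   5   6   7   8   9  10  11  12  13
  0   0   0   0   0   0   0   0   0   0   0   0   0   0   0
  1   0   0   0   7   7   7   7   7   7   7   7   7   7   7
  2   0   0   0   7   7   7   7   7  12  12  12  19  19  19
  3   0   0   0  11  11  11  18  18  18  18  18  23  23  23
  4   0   0   0  11  11  11  18  18  18  18  18  23  23  23
  5   0   0   5  11  11  16  18  18  23  23  23  23  23  28
  6   0   0   5  11  11  16  19  19  24  26  26  31  31  31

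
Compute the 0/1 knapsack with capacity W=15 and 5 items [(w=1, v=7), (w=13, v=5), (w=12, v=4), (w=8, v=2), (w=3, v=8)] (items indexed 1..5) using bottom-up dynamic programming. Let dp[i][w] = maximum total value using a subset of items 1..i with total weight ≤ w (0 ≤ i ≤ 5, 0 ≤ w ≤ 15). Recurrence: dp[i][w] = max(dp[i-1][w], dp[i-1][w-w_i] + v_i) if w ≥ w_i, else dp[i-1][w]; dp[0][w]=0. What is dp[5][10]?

i\w   0   1   2   3   4   5   6   7   8   9  10  11  12  13  14  15
  0   0   0   0   0   0   0   0   0   0   0   0   0   0   0   0   0
  1   0   7   7   7   7   7   7   7   7   7   7   7   7   7   7   7
  2   0   7   7   7   7   7   7   7   7   7   7   7   7   7  12  12
  3   0   7   7   7   7   7   7   7   7   7   7   7   7  11  12  12
  4   0   7   7   7   7   7   7   7   7   9   9   9   9  11  12  12
  5   0   7   7   8  15  15  15  15  15  15  15  15  17  17  17  17

15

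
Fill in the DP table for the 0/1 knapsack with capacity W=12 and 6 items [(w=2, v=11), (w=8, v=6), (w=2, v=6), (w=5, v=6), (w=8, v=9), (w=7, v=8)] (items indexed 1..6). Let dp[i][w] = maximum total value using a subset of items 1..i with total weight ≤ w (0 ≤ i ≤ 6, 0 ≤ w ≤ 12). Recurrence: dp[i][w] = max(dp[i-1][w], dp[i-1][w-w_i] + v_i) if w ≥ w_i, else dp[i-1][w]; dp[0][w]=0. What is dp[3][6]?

17

i\w   0   1   2   3   4   5   6   7   8   9  10  11  12
  0   0   0   0   0   0   0   0   0   0   0   0   0   0
  1   0   0  11  11  11  11  11  11  11  11  11  11  11
  2   0   0  11  11  11  11  11  11  11  11  17  17  17
  3   0   0  11  11  17  17  17  17  17  17  17  17  23
  4   0   0  11  11  17  17  17  17  17  23  23  23  23
  5   0   0  11  11  17  17  17  17  17  23  23  23  26
  6   0   0  11  11  17  17  17  17  17  23  23  25  26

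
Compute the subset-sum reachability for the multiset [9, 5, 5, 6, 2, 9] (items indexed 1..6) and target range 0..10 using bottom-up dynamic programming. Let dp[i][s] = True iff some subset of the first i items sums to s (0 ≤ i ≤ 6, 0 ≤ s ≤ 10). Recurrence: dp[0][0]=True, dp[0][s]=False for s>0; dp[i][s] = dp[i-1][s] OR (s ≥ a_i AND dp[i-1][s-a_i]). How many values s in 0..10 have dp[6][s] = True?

i\s   0   1   2   3   4   5   6   7   8   9  10
  0   T   F   F   F   F   F   F   F   F   F   F
  1   T   F   F   F   F   F   F   F   F   T   F
  2   T   F   F   F   F   T   F   F   F   T   F
  3   T   F   F   F   F   T   F   F   F   T   T
  4   T   F   F   F   F   T   T   F   F   T   T
  5   T   F   T   F   F   T   T   T   T   T   T
  6   T   F   T   F   F   T   T   T   T   T   T

8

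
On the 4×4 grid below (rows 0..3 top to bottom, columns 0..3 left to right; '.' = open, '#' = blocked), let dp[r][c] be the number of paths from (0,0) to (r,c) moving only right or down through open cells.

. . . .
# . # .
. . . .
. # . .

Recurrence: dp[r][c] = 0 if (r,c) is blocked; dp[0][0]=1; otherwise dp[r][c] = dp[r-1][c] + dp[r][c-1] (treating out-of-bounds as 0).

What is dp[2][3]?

2

r\c   0   1   2   3
  0   1   1   1   1
  1   0   1   0   1
  2   0   1   1   2
  3   0   0   1   3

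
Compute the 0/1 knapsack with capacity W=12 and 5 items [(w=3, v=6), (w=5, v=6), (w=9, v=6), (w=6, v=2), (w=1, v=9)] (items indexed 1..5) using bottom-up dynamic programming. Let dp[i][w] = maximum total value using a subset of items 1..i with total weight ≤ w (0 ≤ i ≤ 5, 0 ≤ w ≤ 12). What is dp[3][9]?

i\w   0   1   2   3   4   5   6   7   8   9  10  11  12
  0   0   0   0   0   0   0   0   0   0   0   0   0   0
  1   0   0   0   6   6   6   6   6   6   6   6   6   6
  2   0   0   0   6   6   6   6   6  12  12  12  12  12
  3   0   0   0   6   6   6   6   6  12  12  12  12  12
  4   0   0   0   6   6   6   6   6  12  12  12  12  12
  5   0   9   9   9  15  15  15  15  15  21  21  21  21

12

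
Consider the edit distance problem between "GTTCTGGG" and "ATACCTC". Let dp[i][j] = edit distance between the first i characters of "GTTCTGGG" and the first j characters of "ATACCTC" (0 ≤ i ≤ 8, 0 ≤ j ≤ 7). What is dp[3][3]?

   ''  A  T  A  C  C  T  C
''  0  1  2  3  4  5  6  7
 G  1  1  2  3  4  5  6  7
 T  2  2  1  2  3  4  5  6
 T  3  3  2  2  3  4  4  5
 C  4  4  3  3  2  3  4  4
 T  5  5  4  4  3  3  3  4
 G  6  6  5  5  4  4  4  4
 G  7  7  6  6  5  5  5  5
 G  8  8  7  7  6  6  6  6

2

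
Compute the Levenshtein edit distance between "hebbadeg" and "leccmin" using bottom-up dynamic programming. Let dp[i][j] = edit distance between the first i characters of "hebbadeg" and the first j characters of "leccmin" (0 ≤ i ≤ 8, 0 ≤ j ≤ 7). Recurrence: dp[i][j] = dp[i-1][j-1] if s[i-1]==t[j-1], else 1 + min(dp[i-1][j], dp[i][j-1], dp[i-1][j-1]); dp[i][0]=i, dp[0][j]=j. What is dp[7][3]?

   ''  l  e  c  c  m  i  n
''  0  1  2  3  4  5  6  7
 h  1  1  2  3  4  5  6  7
 e  2  2  1  2  3  4  5  6
 b  3  3  2  2  3  4  5  6
 b  4  4  3  3  3  4  5  6
 a  5  5  4  4  4  4  5  6
 d  6  6  5  5  5  5  5  6
 e  7  7  6  6  6  6  6  6
 g  8  8  7  7  7  7  7  7

6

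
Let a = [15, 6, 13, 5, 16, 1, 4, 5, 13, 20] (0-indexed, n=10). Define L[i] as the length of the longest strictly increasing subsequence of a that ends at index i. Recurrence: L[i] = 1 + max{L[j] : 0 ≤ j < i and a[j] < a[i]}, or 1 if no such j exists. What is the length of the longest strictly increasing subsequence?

   i    0    1    2    3    4    5    6    7    8    9
a[i]   15    6   13    5   16    1    4    5   13   20
L[i]    1    1    2    1    3    1    2    3    4    5

5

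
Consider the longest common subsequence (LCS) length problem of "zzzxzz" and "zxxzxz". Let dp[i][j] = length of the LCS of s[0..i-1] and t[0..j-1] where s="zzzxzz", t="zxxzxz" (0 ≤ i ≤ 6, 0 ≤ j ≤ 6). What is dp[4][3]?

   ''  z  x  x  z  x  z
''  0  0  0  0  0  0  0
 z  0  1  1  1  1  1  1
 z  0  1  1  1  2  2  2
 z  0  1  1  1  2  2  3
 x  0  1  2  2  2  3  3
 z  0  1  2  2  3  3  4
 z  0  1  2  2  3  3  4

2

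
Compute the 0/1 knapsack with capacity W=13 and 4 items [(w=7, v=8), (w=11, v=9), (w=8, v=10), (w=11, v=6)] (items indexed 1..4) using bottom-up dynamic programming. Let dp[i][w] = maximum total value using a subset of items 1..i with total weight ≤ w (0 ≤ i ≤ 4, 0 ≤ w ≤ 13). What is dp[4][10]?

i\w   0   1   2   3   4   5   6   7   8   9  10  11  12  13
  0   0   0   0   0   0   0   0   0   0   0   0   0   0   0
  1   0   0   0   0   0   0   0   8   8   8   8   8   8   8
  2   0   0   0   0   0   0   0   8   8   8   8   9   9   9
  3   0   0   0   0   0   0   0   8  10  10  10  10  10  10
  4   0   0   0   0   0   0   0   8  10  10  10  10  10  10

10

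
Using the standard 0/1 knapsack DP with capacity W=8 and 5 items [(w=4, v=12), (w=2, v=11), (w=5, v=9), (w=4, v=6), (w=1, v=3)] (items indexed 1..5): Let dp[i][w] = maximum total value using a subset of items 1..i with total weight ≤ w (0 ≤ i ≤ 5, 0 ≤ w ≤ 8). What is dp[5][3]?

14

i\w   0   1   2   3   4   5   6   7   8
  0   0   0   0   0   0   0   0   0   0
  1   0   0   0   0  12  12  12  12  12
  2   0   0  11  11  12  12  23  23  23
  3   0   0  11  11  12  12  23  23  23
  4   0   0  11  11  12  12  23  23  23
  5   0   3  11  14  14  15  23  26  26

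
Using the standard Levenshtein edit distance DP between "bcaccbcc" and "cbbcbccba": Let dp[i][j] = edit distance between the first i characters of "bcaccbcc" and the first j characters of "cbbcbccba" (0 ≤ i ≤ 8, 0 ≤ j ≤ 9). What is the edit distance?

5

   ''  c  b  b  c  b  c  c  b  a
''  0  1  2  3  4  5  6  7  8  9
 b  1  1  1  2  3  4  5  6  7  8
 c  2  1  2  2  2  3  4  5  6  7
 a  3  2  2  3  3  3  4  5  6  6
 c  4  3  3  3  3  4  3  4  5  6
 c  5  4  4  4  3  4  4  3  4  5
 b  6  5  4  4  4  3  4  4  3  4
 c  7  6  5  5  4  4  3  4  4  4
 c  8  7  6  6  5  5  4  3  4  5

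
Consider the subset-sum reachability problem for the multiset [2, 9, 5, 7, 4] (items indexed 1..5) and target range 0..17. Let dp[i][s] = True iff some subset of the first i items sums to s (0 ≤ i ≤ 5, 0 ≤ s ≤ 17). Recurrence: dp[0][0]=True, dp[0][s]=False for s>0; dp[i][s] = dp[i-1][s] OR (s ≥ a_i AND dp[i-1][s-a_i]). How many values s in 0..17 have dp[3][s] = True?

8

i\s   0   1   2   3   4   5   6   7   8   9  10  11  12  13  14  15  16  17
  0   T   F   F   F   F   F   F   F   F   F   F   F   F   F   F   F   F   F
  1   T   F   T   F   F   F   F   F   F   F   F   F   F   F   F   F   F   F
  2   T   F   T   F   F   F   F   F   F   T   F   T   F   F   F   F   F   F
  3   T   F   T   F   F   T   F   T   F   T   F   T   F   F   T   F   T   F
  4   T   F   T   F   F   T   F   T   F   T   F   T   T   F   T   F   T   F
  5   T   F   T   F   T   T   T   T   F   T   F   T   T   T   T   T   T   F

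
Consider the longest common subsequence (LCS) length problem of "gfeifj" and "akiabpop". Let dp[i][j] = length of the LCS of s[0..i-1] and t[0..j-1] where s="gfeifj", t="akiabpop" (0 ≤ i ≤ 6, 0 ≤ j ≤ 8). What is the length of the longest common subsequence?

1

   ''  a  k  i  a  b  p  o  p
''  0  0  0  0  0  0  0  0  0
 g  0  0  0  0  0  0  0  0  0
 f  0  0  0  0  0  0  0  0  0
 e  0  0  0  0  0  0  0  0  0
 i  0  0  0  1  1  1  1  1  1
 f  0  0  0  1  1  1  1  1  1
 j  0  0  0  1  1  1  1  1  1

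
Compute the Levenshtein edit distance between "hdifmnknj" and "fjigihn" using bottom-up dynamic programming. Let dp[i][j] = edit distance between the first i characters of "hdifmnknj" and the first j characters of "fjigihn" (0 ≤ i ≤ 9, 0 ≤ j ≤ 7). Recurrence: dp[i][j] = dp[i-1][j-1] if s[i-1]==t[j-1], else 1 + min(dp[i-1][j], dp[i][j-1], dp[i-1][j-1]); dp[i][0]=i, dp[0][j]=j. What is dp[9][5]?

   ''  f  j  i  g  i  h  n
''  0  1  2  3  4  5  6  7
 h  1  1  2  3  4  5  5  6
 d  2  2  2  3  4  5  6  6
 i  3  3  3  2  3  4  5  6
 f  4  3  4  3  3  4  5  6
 m  5  4  4  4  4  4  5  6
 n  6  5  5  5  5  5  5  5
 k  7  6  6  6  6  6  6  6
 n  8  7  7  7  7  7  7  6
 j  9  8  7  8  8  8  8  7

8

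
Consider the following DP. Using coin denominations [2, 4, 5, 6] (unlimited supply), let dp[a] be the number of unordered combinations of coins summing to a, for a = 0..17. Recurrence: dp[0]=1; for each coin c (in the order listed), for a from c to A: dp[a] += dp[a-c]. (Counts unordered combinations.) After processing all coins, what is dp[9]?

2

after  coin     0     1     2     3     4     5     6     7     8     9    10    11    12    13    14    15    16    17
          2     1     0     1     0     1     0     1     0     1     0     1     0     1     0     1     0     1     0
          4     1     0     1     0     2     0     2     0     3     0     3     0     4     0     4     0     5     0
          5     1     0     1     0     2     1     2     1     3     2     4     2     5     3     6     4     7     5
          6     1     0     1     0     2     1     3     1     4     2     6     3     8     4    10     6    13     8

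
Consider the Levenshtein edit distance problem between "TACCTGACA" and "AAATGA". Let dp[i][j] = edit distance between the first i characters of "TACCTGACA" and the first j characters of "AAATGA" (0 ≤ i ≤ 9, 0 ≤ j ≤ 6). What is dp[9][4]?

   ''  A  A  A  T  G  A
''  0  1  2  3  4  5  6
 T  1  1  2  3  3  4  5
 A  2  1  1  2  3  4  4
 C  3  2  2  2  3  4  5
 C  4  3  3  3  3  4  5
 T  5  4  4  4  3  4  5
 G  6  5  5  5  4  3  4
 A  7  6  5  5  5  4  3
 C  8  7  6  6  6  5  4
 A  9  8  7  6  7  6  5

7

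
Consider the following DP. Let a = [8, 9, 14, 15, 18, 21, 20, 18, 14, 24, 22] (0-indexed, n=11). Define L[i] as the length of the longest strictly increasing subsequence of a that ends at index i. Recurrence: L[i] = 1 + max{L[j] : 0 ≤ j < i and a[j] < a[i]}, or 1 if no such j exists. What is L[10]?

   i    0    1    2    3    4    5    6    7    8    9   10
a[i]    8    9   14   15   18   21   20   18   14   24   22
L[i]    1    2    3    4    5    6    6    5    3    7    7

7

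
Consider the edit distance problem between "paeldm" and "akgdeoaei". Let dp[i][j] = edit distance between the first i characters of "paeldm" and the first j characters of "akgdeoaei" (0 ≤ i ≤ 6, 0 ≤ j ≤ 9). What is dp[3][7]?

6

   ''  a  k  g  d  e  o  a  e  i
''  0  1  2  3  4  5  6  7  8  9
 p  1  1  2  3  4  5  6  7  8  9
 a  2  1  2  3  4  5  6  6  7  8
 e  3  2  2  3  4  4  5  6  6  7
 l  4  3  3  3  4  5  5  6  7  7
 d  5  4  4  4  3  4  5  6  7  8
 m  6  5  5  5  4  4  5  6  7  8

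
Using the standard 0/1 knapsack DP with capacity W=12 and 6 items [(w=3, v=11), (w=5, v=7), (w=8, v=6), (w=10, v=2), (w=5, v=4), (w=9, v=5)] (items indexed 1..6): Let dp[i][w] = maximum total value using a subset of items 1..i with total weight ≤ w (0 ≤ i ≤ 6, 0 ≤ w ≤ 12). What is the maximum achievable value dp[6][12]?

i\w   0   1   2   3   4   5   6   7   8   9  10  11  12
  0   0   0   0   0   0   0   0   0   0   0   0   0   0
  1   0   0   0  11  11  11  11  11  11  11  11  11  11
  2   0   0   0  11  11  11  11  11  18  18  18  18  18
  3   0   0   0  11  11  11  11  11  18  18  18  18  18
  4   0   0   0  11  11  11  11  11  18  18  18  18  18
  5   0   0   0  11  11  11  11  11  18  18  18  18  18
  6   0   0   0  11  11  11  11  11  18  18  18  18  18

18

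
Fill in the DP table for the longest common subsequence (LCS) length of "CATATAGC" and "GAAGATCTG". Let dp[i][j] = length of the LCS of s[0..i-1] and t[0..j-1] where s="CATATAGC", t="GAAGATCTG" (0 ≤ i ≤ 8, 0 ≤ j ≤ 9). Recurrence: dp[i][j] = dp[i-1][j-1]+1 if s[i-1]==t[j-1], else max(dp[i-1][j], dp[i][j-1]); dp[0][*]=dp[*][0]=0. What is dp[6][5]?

   ''  G  A  A  G  A  T  C  T  G
''  0  0  0  0  0  0  0  0  0  0
 C  0  0  0  0  0  0  0  1  1  1
 A  0  0  1  1  1  1  1  1  1  1
 T  0  0  1  1  1  1  2  2  2  2
 A  0  0  1  2  2  2  2  2  2  2
 T  0  0  1  2  2  2  3  3  3  3
 A  0  0  1  2  2  3  3  3  3  3
 G  0  1  1  2  3  3  3  3  3  4
 C  0  1  1  2  3  3  3  4  4  4

3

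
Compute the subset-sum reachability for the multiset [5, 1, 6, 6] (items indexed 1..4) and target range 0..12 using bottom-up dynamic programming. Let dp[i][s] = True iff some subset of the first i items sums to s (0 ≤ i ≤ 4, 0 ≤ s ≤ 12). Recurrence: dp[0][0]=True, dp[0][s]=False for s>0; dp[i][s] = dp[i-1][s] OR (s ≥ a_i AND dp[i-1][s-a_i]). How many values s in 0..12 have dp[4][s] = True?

7

i\s   0   1   2   3   4   5   6   7   8   9  10  11  12
  0   T   F   F   F   F   F   F   F   F   F   F   F   F
  1   T   F   F   F   F   T   F   F   F   F   F   F   F
  2   T   T   F   F   F   T   T   F   F   F   F   F   F
  3   T   T   F   F   F   T   T   T   F   F   F   T   T
  4   T   T   F   F   F   T   T   T   F   F   F   T   T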